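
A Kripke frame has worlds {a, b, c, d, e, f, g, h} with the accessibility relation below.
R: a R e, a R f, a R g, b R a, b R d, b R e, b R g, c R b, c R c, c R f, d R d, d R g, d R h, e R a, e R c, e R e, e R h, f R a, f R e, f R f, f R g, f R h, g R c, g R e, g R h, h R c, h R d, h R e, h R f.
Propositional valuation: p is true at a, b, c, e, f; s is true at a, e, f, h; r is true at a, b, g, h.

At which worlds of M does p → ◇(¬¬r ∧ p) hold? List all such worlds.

b, c, d, e, f, g, h

Let φ = p → ◇(¬¬r ∧ p). Evaluate φ at each world:
  a (successors {e, f, g}): φ is false.
  b (successors {a, d, e, g}): φ is true.
  c (successors {b, c, f}): φ is true.
  d (successors {d, g, h}): φ is true.
  e (successors {a, c, e, h}): φ is true.
  f (successors {a, e, f, g, h}): φ is true.
  g (successors {c, e, h}): φ is true.
  h (successors {c, d, e, f}): φ is true.
For instance, at f:
  At f: p is true, ◇(¬¬r ∧ p) is true, so p → ◇(¬¬r ∧ p) is true.
    At f: ◇(¬¬r ∧ p) requires ¬¬r ∧ p at some successor in {a, e, f, g, h}.
      ¬¬r ∧ p holds at a, so ◇(¬¬r ∧ p) is true at f.
Satisfying worlds: {b, c, d, e, f, g, h}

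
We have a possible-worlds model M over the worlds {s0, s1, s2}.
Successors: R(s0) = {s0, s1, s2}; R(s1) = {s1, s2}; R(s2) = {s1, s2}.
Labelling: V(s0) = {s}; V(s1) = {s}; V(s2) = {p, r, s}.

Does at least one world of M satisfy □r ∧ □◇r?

No

Let φ = □r ∧ □◇r. Evaluate φ at each world:
  s0 (successors {s0, s1, s2}): φ is false.
  s1 (successors {s1, s2}): φ is false.
  s2 (successors {s1, s2}): φ is false.
For instance, at s0:
  At s0: □r is false, □◇r is true, so □r ∧ □◇r is false.
    At s0: □r requires r at every successor {s0, s1, s2}.
      r fails at s0, so □r is false at s0.
    At s0: □◇r requires ◇r at every successor {s0, s1, s2}.
      At s0: ◇r is true.
      At s1: ◇r is true.
      At s2: ◇r is true.
    So □◇r is true at s0.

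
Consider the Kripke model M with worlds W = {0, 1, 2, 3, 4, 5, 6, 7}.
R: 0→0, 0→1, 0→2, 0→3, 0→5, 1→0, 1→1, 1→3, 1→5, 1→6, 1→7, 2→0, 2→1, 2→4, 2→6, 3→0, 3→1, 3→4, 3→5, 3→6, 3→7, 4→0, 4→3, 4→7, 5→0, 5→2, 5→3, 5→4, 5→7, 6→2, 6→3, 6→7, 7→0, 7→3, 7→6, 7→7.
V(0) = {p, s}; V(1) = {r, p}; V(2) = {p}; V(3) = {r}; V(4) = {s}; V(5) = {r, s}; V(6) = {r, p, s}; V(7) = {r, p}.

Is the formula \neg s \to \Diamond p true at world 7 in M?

Yes

At 7: \neg s is true, \Diamond p is true, so \neg s \to \Diamond p is true.
  At 7: \Diamond p requires p at some successor in {0, 3, 6, 7}.
    p holds at 0, so \Diamond p is true at 7.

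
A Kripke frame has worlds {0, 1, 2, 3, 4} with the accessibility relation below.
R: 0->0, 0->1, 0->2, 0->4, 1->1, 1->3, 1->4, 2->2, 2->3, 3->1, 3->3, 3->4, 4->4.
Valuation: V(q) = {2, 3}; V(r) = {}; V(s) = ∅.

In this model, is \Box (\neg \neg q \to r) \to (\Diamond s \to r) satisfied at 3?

Recall that \Box ψ holds at a world iff ψ holds at every accessible world, and \Diamond ψ holds iff ψ holds at some accessible world.
At 3: \Box (\neg \neg q \to r) is false, \Diamond s \to r is true, so \Box (\neg \neg q \to r) \to (\Diamond s \to r) is true.
  At 3: \Box (\neg \neg q \to r) requires \neg \neg q \to r at every successor {1, 3, 4}.
    \neg \neg q \to r fails at 3, so \Box (\neg \neg q \to r) is false at 3.
  At 3: \Diamond s is false, r is false, so \Diamond s \to r is true.
    At 3: \Diamond s requires s at some successor in {1, 3, 4}.
      At 1: s is false.
      At 3: s is false.
      At 4: s is false.
    So \Diamond s is false at 3.

Yes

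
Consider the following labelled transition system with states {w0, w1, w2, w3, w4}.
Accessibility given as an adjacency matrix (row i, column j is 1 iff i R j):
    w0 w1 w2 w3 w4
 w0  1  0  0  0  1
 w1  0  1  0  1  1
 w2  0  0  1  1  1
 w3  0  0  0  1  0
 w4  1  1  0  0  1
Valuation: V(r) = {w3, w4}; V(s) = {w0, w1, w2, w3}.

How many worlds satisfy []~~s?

Let φ = []~~s. Evaluate φ at each world:
  w0 (successors {w0, w4}): φ is false.
  w1 (successors {w1, w3, w4}): φ is false.
  w2 (successors {w2, w3, w4}): φ is false.
  w3 (successors {w3}): φ is true.
  w4 (successors {w0, w1, w4}): φ is false.
For instance, at w3:
  At w3: []~~s requires ~~s at every successor {w3}.
    At w3: ~~s is true.
  So []~~s is true at w3.
Satisfying worlds: {w3}

1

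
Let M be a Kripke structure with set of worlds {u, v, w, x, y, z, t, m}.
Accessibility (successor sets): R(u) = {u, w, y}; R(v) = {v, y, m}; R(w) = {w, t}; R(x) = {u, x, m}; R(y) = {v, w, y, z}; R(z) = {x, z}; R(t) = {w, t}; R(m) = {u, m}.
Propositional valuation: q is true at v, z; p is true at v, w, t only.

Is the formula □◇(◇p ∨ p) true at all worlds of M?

No

Recall that □ψ holds at a world iff ψ holds at every accessible world, and ◇ψ holds iff ψ holds at some accessible world.
Let φ = □◇(◇p ∨ p). Evaluate φ at each world:
  u (successors {u, w, y}): φ is true.
  v (successors {v, y, m}): φ is true.
  w (successors {w, t}): φ is true.
  x (successors {u, x, m}): φ is true.
  y (successors {v, w, y, z}): φ is false.
  z (successors {x, z}): φ is false.
  t (successors {w, t}): φ is true.
  m (successors {u, m}): φ is true.
Detail at y (counterexample):
  At y: □◇(◇p ∨ p) requires ◇(◇p ∨ p) at every successor {v, w, y, z}.
    ◇(◇p ∨ p) fails at z, so □◇(◇p ∨ p) is false at y.
      At z: ◇(◇p ∨ p) requires ◇p ∨ p at some successor in {x, z}.
        At x: ◇p ∨ p is false.
        At z: ◇p ∨ p is false.
      So ◇(◇p ∨ p) is false at z.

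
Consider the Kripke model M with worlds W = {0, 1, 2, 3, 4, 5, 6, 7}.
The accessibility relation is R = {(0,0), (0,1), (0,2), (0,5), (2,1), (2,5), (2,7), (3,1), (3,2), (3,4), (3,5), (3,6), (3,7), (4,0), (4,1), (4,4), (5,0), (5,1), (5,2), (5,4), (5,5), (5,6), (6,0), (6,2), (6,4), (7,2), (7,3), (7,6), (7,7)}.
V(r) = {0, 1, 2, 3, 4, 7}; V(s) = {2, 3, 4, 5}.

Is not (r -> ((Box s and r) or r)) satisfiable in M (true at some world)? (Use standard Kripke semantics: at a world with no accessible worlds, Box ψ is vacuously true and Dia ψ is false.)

No

Let φ = not (r -> ((Box s and r) or r)). Evaluate φ at each world:
  0 (successors {0, 1, 2, 5}): φ is false.
  1 (successors ∅): φ is false.
  2 (successors {1, 5, 7}): φ is false.
  3 (successors {1, 2, 4, 5, 6, 7}): φ is false.
  4 (successors {0, 1, 4}): φ is false.
  5 (successors {0, 1, 2, 4, 5, 6}): φ is false.
  6 (successors {0, 2, 4}): φ is false.
  7 (successors {2, 3, 6, 7}): φ is false.
For instance, at 0:
  At 0: r -> ((Box s and r) or r) is true, so not (r -> ((Box s and r) or r)) is false.
    At 0: r is true, (Box s and r) or r is true, so r -> ((Box s and r) or r) is true.
      At 0: Box s and r is false, r is true, so (Box s and r) or r is true.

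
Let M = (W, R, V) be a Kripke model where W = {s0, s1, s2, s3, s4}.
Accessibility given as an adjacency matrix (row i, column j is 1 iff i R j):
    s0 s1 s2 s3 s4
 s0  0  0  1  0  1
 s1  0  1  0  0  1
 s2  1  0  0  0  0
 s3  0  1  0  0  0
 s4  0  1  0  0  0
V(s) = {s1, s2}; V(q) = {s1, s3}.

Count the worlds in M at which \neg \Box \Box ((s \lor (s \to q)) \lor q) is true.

0

Recall that \Box ψ holds at a world iff ψ holds at every accessible world, and \Diamond ψ holds iff ψ holds at some accessible world.
Let φ = \neg \Box \Box ((s \lor (s \to q)) \lor q). Evaluate φ at each world:
  s0 (successors {s2, s4}): φ is false.
  s1 (successors {s1, s4}): φ is false.
  s2 (successors {s0}): φ is false.
  s3 (successors {s1}): φ is false.
  s4 (successors {s1}): φ is false.
For instance, at s4:
  At s4: \Box \Box ((s \lor (s \to q)) \lor q) is true, so \neg \Box \Box ((s \lor (s \to q)) \lor q) is false.
    At s4: \Box \Box ((s \lor (s \to q)) \lor q) requires \Box ((s \lor (s \to q)) \lor q) at every successor {s1}.
      At s1: \Box ((s \lor (s \to q)) \lor q) is true.
    So \Box \Box ((s \lor (s \to q)) \lor q) is true at s4.
Satisfying worlds: none.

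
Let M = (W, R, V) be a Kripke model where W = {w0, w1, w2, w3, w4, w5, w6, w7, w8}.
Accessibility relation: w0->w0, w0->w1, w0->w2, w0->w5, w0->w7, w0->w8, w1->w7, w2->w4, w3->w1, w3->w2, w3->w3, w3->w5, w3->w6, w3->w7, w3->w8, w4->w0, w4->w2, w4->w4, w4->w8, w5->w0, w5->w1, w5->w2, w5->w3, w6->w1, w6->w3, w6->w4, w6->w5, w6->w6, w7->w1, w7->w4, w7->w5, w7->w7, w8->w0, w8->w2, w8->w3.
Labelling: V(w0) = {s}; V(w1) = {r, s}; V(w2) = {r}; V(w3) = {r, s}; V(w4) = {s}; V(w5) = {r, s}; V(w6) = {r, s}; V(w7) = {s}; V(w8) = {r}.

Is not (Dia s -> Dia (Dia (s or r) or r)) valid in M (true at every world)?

No

Let φ = not (Dia s -> Dia (Dia (s or r) or r)). Evaluate φ at each world:
  w0 (successors {w0, w1, w2, w5, w7, w8}): φ is false.
  w1 (successors {w7}): φ is false.
  w2 (successors {w4}): φ is false.
  w3 (successors {w1, w2, w3, w5, w6, w7, w8}): φ is false.
  w4 (successors {w0, w2, w4, w8}): φ is false.
  w5 (successors {w0, w1, w2, w3}): φ is false.
  w6 (successors {w1, w3, w4, w5, w6}): φ is false.
  w7 (successors {w1, w4, w5, w7}): φ is false.
  w8 (successors {w0, w2, w3}): φ is false.
Detail at w0 (counterexample):
  At w0: Dia s -> Dia (Dia (s or r) or r) is true, so not (Dia s -> Dia (Dia (s or r) or r)) is false.
    At w0: Dia s is true, Dia (Dia (s or r) or r) is true, so Dia s -> Dia (Dia (s or r) or r) is true.
      At w0: Dia s requires s at some successor in {w0, w1, w2, w5, w7, w8}.
        s holds at w0, so Dia s is true at w0.
      At w0: Dia (Dia (s or r) or r) requires Dia (s or r) or r at some successor in {w0, w1, w2, w5, w7, w8}.
        Dia (s or r) or r holds at w0, so Dia (Dia (s or r) or r) is true at w0.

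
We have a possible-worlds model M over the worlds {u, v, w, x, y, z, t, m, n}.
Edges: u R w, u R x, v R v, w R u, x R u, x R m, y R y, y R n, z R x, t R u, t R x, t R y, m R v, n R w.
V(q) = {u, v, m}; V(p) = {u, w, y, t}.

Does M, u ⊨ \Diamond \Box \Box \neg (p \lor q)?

No

At u: \Diamond \Box \Box \neg (p \lor q) requires \Box \Box \neg (p \lor q) at some successor in {w, x}.
  At w: \Box \Box \neg (p \lor q) is false.
  At x: \Box \Box \neg (p \lor q) is false.
So \Diamond \Box \Box \neg (p \lor q) is false at u.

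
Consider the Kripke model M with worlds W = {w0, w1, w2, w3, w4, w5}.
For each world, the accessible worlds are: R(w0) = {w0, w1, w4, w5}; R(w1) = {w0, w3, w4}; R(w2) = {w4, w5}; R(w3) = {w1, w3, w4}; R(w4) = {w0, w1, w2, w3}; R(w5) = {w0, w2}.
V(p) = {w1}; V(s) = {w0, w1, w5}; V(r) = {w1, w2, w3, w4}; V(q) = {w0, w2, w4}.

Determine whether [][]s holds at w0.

At w0: [][]s requires []s at every successor {w0, w1, w4, w5}.
  []s fails at w0, so [][]s is false at w0.
    At w0: []s requires s at every successor {w0, w1, w4, w5}.
      s fails at w4, so []s is false at w0.

No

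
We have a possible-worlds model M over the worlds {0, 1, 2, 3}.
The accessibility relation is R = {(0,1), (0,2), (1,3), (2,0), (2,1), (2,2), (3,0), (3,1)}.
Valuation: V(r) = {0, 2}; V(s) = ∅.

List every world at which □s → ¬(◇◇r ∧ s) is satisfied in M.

Recall that □ψ holds at a world iff ψ holds at every accessible world, and ◇ψ holds iff ψ holds at some accessible world.
Let φ = □s → ¬(◇◇r ∧ s). Evaluate φ at each world:
  0 (successors {1, 2}): φ is true.
  1 (successors {3}): φ is true.
  2 (successors {0, 1, 2}): φ is true.
  3 (successors {0, 1}): φ is true.
For instance, at 0:
  At 0: □s is false, ¬(◇◇r ∧ s) is true, so □s → ¬(◇◇r ∧ s) is true.
    At 0: □s requires s at every successor {1, 2}.
      s fails at 1, so □s is false at 0.
    At 0: ◇◇r ∧ s is false, so ¬(◇◇r ∧ s) is true.
      At 0: ◇◇r is true, s is false, so ◇◇r ∧ s is false.
Satisfying worlds: {0, 1, 2, 3}

0, 1, 2, 3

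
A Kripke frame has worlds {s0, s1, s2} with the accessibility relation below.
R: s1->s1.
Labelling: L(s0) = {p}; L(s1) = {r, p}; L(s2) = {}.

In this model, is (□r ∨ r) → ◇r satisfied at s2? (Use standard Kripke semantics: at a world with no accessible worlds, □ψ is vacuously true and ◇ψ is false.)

At s2: □r ∨ r is true, ◇r is false, so (□r ∨ r) → ◇r is false.
  At s2: □r is true, r is false, so □r ∨ r is true.
    At s2: no accessible worlds, so □r holds vacuously.
  At s2: no accessible worlds, so ◇r is false.

No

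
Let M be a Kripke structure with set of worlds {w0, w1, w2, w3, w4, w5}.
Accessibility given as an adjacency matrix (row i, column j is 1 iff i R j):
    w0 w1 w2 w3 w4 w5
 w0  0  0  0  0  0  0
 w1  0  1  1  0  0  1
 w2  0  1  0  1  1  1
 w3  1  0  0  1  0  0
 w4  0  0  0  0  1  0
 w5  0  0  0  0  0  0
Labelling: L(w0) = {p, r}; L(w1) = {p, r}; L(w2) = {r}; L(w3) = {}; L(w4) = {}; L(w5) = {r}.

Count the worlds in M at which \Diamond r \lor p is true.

Recall that \Diamond ψ holds at a world iff ψ holds at some accessible world.
Let φ = \Diamond r \lor p. Evaluate φ at each world:
  w0 (successors ∅): φ is true.
  w1 (successors {w1, w2, w5}): φ is true.
  w2 (successors {w1, w3, w4, w5}): φ is true.
  w3 (successors {w0, w3}): φ is true.
  w4 (successors {w4}): φ is false.
  w5 (successors ∅): φ is false.
For instance, at w1:
  At w1: \Diamond r is true, p is true, so \Diamond r \lor p is true.
    At w1: \Diamond r requires r at some successor in {w1, w2, w5}.
      r holds at w1, so \Diamond r is true at w1.
Satisfying worlds: {w0, w1, w2, w3}

4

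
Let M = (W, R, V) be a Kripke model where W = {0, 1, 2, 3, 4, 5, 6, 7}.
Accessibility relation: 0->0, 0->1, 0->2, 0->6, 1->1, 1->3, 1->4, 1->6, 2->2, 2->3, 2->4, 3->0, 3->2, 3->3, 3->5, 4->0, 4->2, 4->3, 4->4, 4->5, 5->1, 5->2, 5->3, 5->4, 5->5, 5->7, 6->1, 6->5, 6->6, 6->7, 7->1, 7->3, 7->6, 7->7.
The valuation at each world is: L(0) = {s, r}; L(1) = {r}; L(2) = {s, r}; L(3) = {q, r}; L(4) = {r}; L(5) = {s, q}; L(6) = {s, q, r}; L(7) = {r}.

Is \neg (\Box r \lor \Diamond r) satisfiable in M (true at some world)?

No

Let φ = \neg (\Box r \lor \Diamond r). Evaluate φ at each world:
  0 (successors {0, 1, 2, 6}): φ is false.
  1 (successors {1, 3, 4, 6}): φ is false.
  2 (successors {2, 3, 4}): φ is false.
  3 (successors {0, 2, 3, 5}): φ is false.
  4 (successors {0, 2, 3, 4, 5}): φ is false.
  5 (successors {1, 2, 3, 4, 5, 7}): φ is false.
  6 (successors {1, 5, 6, 7}): φ is false.
  7 (successors {1, 3, 6, 7}): φ is false.
For instance, at 6:
  At 6: \Box r \lor \Diamond r is true, so \neg (\Box r \lor \Diamond r) is false.
    At 6: \Box r is false, \Diamond r is true, so \Box r \lor \Diamond r is true.
      At 6: \Box r requires r at every successor {1, 5, 6, 7}.
        r fails at 5, so \Box r is false at 6.
      At 6: \Diamond r requires r at some successor in {1, 5, 6, 7}.
        r holds at 1, so \Diamond r is true at 6.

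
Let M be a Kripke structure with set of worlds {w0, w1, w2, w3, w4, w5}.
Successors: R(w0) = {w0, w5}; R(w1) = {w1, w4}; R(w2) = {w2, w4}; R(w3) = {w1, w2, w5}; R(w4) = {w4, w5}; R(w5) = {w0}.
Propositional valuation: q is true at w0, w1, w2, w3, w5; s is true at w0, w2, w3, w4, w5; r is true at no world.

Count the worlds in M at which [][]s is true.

Let φ = [][]s. Evaluate φ at each world:
  w0 (successors {w0, w5}): φ is true.
  w1 (successors {w1, w4}): φ is false.
  w2 (successors {w2, w4}): φ is true.
  w3 (successors {w1, w2, w5}): φ is false.
  w4 (successors {w4, w5}): φ is true.
  w5 (successors {w0}): φ is true.
For instance, at w2:
  At w2: [][]s requires []s at every successor {w2, w4}.
      At w2: []s requires s at every successor {w2, w4}.
        At w2: s is true.
        At w4: s is true.
      So []s is true at w2.
      At w4: []s requires s at every successor {w4, w5}.
        At w4: s is true.
        At w5: s is true.
      So []s is true at w4.
  So [][]s is true at w2.
Satisfying worlds: {w0, w2, w4, w5}

4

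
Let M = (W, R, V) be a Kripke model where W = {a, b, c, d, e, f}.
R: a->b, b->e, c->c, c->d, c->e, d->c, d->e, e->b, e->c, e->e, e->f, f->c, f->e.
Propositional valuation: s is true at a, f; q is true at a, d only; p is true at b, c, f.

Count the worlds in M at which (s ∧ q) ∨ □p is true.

1

Let φ = (s ∧ q) ∨ □p. Evaluate φ at each world:
  a (successors {b}): φ is true.
  b (successors {e}): φ is false.
  c (successors {c, d, e}): φ is false.
  d (successors {c, e}): φ is false.
  e (successors {b, c, e, f}): φ is false.
  f (successors {c, e}): φ is false.
For instance, at d:
  At d: s ∧ q is false, □p is false, so (s ∧ q) ∨ □p is false.
    At d: □p requires p at every successor {c, e}.
      p fails at e, so □p is false at d.
Satisfying worlds: {a}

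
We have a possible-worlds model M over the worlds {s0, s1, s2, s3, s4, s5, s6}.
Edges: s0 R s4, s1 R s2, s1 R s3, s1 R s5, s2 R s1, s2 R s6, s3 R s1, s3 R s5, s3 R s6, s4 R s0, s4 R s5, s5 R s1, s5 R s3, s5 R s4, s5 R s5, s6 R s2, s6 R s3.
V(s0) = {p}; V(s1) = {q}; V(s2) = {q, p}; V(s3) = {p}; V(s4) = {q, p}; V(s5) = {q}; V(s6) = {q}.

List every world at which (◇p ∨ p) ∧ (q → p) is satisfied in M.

s0, s2, s3, s4

Let φ = (◇p ∨ p) ∧ (q → p). Evaluate φ at each world:
  s0 (successors {s4}): φ is true.
  s1 (successors {s2, s3, s5}): φ is false.
  s2 (successors {s1, s6}): φ is true.
  s3 (successors {s1, s5, s6}): φ is true.
  s4 (successors {s0, s5}): φ is true.
  s5 (successors {s1, s3, s4, s5}): φ is false.
  s6 (successors {s2, s3}): φ is false.
For instance, at s1:
  At s1: ◇p ∨ p is true, q → p is false, so (◇p ∨ p) ∧ (q → p) is false.
    At s1: ◇p is true, p is false, so ◇p ∨ p is true.
      At s1: ◇p requires p at some successor in {s2, s3, s5}.
        p holds at s2, so ◇p is true at s1.
Satisfying worlds: {s0, s2, s3, s4}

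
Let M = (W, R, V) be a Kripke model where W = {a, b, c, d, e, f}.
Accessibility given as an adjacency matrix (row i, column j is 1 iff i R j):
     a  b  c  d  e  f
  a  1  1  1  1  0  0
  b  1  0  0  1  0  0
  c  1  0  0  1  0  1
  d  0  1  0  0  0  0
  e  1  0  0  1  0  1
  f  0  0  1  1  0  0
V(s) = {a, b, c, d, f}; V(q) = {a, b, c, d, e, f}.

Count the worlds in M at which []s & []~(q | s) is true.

0

Recall that []ψ holds at a world iff ψ holds at every accessible world, and <>ψ holds iff ψ holds at some accessible world.
Let φ = []s & []~(q | s). Evaluate φ at each world:
  a (successors {a, b, c, d}): φ is false.
  b (successors {a, d}): φ is false.
  c (successors {a, d, f}): φ is false.
  d (successors {b}): φ is false.
  e (successors {a, d, f}): φ is false.
  f (successors {c, d}): φ is false.
For instance, at d:
  At d: []s is true, []~(q | s) is false, so []s & []~(q | s) is false.
    At d: []s requires s at every successor {b}.
      At b: s is true.
    So []s is true at d.
    At d: []~(q | s) requires ~(q | s) at every successor {b}.
      ~(q | s) fails at b, so []~(q | s) is false at d.
Satisfying worlds: none.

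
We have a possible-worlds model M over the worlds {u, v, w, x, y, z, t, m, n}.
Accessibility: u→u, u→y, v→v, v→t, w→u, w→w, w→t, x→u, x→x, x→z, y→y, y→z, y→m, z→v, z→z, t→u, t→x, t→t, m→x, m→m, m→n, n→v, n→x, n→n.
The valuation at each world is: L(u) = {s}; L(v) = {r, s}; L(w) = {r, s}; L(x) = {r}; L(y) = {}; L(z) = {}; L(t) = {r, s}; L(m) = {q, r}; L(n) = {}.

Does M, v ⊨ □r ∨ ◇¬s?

Yes

At v: □r is true, ◇¬s is false, so □r ∨ ◇¬s is true.
  At v: □r requires r at every successor {v, t}.
    At v: r is true.
    At t: r is true.
  So □r is true at v.
  At v: ◇¬s requires ¬s at some successor in {v, t}.
    At v: ¬s is false.
    At t: ¬s is false.
  So ◇¬s is false at v.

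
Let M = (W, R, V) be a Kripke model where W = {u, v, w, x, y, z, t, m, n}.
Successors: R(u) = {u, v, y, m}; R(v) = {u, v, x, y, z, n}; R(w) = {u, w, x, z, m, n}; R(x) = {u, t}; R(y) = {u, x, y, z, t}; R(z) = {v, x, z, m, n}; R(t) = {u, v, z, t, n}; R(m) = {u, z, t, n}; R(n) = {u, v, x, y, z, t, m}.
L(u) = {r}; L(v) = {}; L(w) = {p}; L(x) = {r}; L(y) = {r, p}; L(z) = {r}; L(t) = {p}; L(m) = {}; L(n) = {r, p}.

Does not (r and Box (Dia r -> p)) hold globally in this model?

Let φ = not (r and Box (Dia r -> p)). Evaluate φ at each world:
  u (successors {u, v, y, m}): φ is true.
  v (successors {u, v, x, y, z, n}): φ is true.
  w (successors {u, w, x, z, m, n}): φ is true.
  x (successors {u, t}): φ is true.
  y (successors {u, x, y, z, t}): φ is true.
  z (successors {v, x, z, m, n}): φ is true.
  t (successors {u, v, z, t, n}): φ is true.
  m (successors {u, z, t, n}): φ is true.
  n (successors {u, v, x, y, z, t, m}): φ is true.
For instance, at u:
  At u: r and Box (Dia r -> p) is false, so not (r and Box (Dia r -> p)) is true.
    At u: r is true, Box (Dia r -> p) is false, so r and Box (Dia r -> p) is false.
      At u: Box (Dia r -> p) requires Dia r -> p at every successor {u, v, y, m}.
        Dia r -> p fails at u, so Box (Dia r -> p) is false at u.

Yes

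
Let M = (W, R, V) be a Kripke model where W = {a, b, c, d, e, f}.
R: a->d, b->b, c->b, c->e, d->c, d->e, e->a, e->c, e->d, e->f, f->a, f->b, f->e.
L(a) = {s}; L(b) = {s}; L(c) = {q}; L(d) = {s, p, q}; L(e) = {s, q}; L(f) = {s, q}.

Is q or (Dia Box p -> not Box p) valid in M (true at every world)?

Yes

Let φ = q or (Dia Box p -> not Box p). Evaluate φ at each world:
  a (successors {d}): φ is true.
  b (successors {b}): φ is true.
  c (successors {b, e}): φ is true.
  d (successors {c, e}): φ is true.
  e (successors {a, c, d, f}): φ is true.
  f (successors {a, b, e}): φ is true.
For instance, at a:
  At a: q is false, Dia Box p -> not Box p is true, so q or (Dia Box p -> not Box p) is true.
    At a: Dia Box p is false, not Box p is false, so Dia Box p -> not Box p is true.
      At a: Dia Box p requires Box p at some successor in {d}.
        At d: Box p is false.
      So Dia Box p is false at a.
      At a: Box p is true, so not Box p is false.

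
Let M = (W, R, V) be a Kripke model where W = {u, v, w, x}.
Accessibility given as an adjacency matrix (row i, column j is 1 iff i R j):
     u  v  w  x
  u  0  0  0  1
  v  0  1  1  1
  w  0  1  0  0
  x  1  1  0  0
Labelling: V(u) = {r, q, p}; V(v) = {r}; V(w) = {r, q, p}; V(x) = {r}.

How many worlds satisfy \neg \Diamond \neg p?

Let φ = \neg \Diamond \neg p. Evaluate φ at each world:
  u (successors {x}): φ is false.
  v (successors {v, w, x}): φ is false.
  w (successors {v}): φ is false.
  x (successors {u, v}): φ is false.
For instance, at v:
  At v: \Diamond \neg p is true, so \neg \Diamond \neg p is false.
    At v: \Diamond \neg p requires \neg p at some successor in {v, w, x}.
      \neg p holds at v, so \Diamond \neg p is true at v.
Satisfying worlds: none.

0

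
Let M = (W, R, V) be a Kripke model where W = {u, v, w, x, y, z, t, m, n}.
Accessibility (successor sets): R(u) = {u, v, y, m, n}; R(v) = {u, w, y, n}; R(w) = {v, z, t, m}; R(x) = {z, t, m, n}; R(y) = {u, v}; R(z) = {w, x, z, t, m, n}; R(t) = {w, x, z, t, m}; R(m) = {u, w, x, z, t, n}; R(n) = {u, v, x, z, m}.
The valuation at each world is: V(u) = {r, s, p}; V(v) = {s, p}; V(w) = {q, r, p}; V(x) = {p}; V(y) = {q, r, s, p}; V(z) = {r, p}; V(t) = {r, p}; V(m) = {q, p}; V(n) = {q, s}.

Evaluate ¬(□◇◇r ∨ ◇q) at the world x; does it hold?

At x: □◇◇r ∨ ◇q is true, so ¬(□◇◇r ∨ ◇q) is false.
  At x: □◇◇r is true, ◇q is true, so □◇◇r ∨ ◇q is true.
    At x: □◇◇r requires ◇◇r at every successor {z, t, m, n}.
      At z: ◇◇r is true.
      At t: ◇◇r is true.
      At m: ◇◇r is true.
      At n: ◇◇r is true.
    So □◇◇r is true at x.
    At x: ◇q requires q at some successor in {z, t, m, n}.
      q holds at m, so ◇q is true at x.

No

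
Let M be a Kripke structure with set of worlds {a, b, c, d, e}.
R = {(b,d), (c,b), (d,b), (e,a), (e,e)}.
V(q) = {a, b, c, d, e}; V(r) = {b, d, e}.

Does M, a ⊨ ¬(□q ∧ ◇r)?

Yes

At a: □q ∧ ◇r is false, so ¬(□q ∧ ◇r) is true.
  At a: □q is true, ◇r is false, so □q ∧ ◇r is false.
    At a: no accessible worlds, so □q holds vacuously.
    At a: no accessible worlds, so ◇r is false.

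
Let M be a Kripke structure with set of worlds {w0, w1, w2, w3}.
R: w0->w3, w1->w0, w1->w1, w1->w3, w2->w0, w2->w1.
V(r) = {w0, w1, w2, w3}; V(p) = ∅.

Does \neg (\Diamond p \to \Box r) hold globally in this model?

Let φ = \neg (\Diamond p \to \Box r). Evaluate φ at each world:
  w0 (successors {w3}): φ is false.
  w1 (successors {w0, w1, w3}): φ is false.
  w2 (successors {w0, w1}): φ is false.
  w3 (successors ∅): φ is false.
Detail at w0 (counterexample):
  At w0: \Diamond p \to \Box r is true, so \neg (\Diamond p \to \Box r) is false.
    At w0: \Diamond p is false, \Box r is true, so \Diamond p \to \Box r is true.
      At w0: \Diamond p requires p at some successor in {w3}.
        At w3: p is false.
      So \Diamond p is false at w0.
      At w0: \Box r requires r at every successor {w3}.
        At w3: r is true.
      So \Box r is true at w0.

No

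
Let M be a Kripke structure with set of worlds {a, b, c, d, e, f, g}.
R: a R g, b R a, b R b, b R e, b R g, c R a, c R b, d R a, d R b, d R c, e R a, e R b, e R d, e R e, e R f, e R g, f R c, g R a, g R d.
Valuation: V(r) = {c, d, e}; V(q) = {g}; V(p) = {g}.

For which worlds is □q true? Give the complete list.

a

Let φ = □q. Evaluate φ at each world:
  a (successors {g}): φ is true.
  b (successors {a, b, e, g}): φ is false.
  c (successors {a, b}): φ is false.
  d (successors {a, b, c}): φ is false.
  e (successors {a, b, d, e, f, g}): φ is false.
  f (successors {c}): φ is false.
  g (successors {a, d}): φ is false.
For instance, at a:
  At a: □q requires q at every successor {g}.
    At g: q is true.
  So □q is true at a.
Satisfying worlds: {a}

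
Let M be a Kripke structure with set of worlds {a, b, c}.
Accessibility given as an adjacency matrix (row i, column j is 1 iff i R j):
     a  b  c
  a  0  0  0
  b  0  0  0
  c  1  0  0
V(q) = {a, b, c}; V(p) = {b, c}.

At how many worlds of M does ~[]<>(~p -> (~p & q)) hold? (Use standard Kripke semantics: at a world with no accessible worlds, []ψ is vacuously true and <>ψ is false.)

Let φ = ~[]<>(~p -> (~p & q)). Evaluate φ at each world:
  a (successors ∅): φ is false.
  b (successors ∅): φ is false.
  c (successors {a}): φ is true.
For instance, at c:
  At c: []<>(~p -> (~p & q)) is false, so ~[]<>(~p -> (~p & q)) is true.
    At c: []<>(~p -> (~p & q)) requires <>(~p -> (~p & q)) at every successor {a}.
      <>(~p -> (~p & q)) fails at a, so []<>(~p -> (~p & q)) is false at c.
Satisfying worlds: {c}

1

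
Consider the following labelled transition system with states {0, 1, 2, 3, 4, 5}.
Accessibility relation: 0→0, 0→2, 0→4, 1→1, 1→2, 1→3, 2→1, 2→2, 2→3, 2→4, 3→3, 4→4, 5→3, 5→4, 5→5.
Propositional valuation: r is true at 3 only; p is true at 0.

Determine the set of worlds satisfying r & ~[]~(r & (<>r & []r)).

3

Recall that []ψ holds at a world iff ψ holds at every accessible world, and <>ψ holds iff ψ holds at some accessible world.
Let φ = r & ~[]~(r & (<>r & []r)). Evaluate φ at each world:
  0 (successors {0, 2, 4}): φ is false.
  1 (successors {1, 2, 3}): φ is false.
  2 (successors {1, 2, 3, 4}): φ is false.
  3 (successors {3}): φ is true.
  4 (successors {4}): φ is false.
  5 (successors {3, 4, 5}): φ is false.
For instance, at 4:
  At 4: r is false, ~[]~(r & (<>r & []r)) is false, so r & ~[]~(r & (<>r & []r)) is false.
    At 4: []~(r & (<>r & []r)) is true, so ~[]~(r & (<>r & []r)) is false.
      At 4: []~(r & (<>r & []r)) requires ~(r & (<>r & []r)) at every successor {4}.
        At 4: ~(r & (<>r & []r)) is true.
      So []~(r & (<>r & []r)) is true at 4.
Satisfying worlds: {3}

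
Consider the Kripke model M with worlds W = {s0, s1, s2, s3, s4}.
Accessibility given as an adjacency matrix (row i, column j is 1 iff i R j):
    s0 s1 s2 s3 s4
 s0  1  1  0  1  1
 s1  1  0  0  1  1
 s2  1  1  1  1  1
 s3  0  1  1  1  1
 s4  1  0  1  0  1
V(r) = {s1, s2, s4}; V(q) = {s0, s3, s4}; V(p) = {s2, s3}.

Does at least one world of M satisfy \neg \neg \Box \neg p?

Recall that \Box ψ holds at a world iff ψ holds at every accessible world, and \Diamond ψ holds iff ψ holds at some accessible world.
Let φ = \neg \neg \Box \neg p. Evaluate φ at each world:
  s0 (successors {s0, s1, s3, s4}): φ is false.
  s1 (successors {s0, s3, s4}): φ is false.
  s2 (successors {s0, s1, s2, s3, s4}): φ is false.
  s3 (successors {s1, s2, s3, s4}): φ is false.
  s4 (successors {s0, s2, s4}): φ is false.
For instance, at s0:
  At s0: \neg \Box \neg p is true, so \neg \neg \Box \neg p is false.
    At s0: \Box \neg p is false, so \neg \Box \neg p is true.
      At s0: \Box \neg p requires \neg p at every successor {s0, s1, s3, s4}.
        \neg p fails at s3, so \Box \neg p is false at s0.

No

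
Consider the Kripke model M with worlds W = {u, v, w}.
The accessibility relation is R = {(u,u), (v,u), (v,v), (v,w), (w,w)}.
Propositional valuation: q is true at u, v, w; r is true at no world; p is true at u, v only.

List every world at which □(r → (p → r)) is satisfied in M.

Let φ = □(r → (p → r)). Evaluate φ at each world:
  u (successors {u}): φ is true.
  v (successors {u, v, w}): φ is true.
  w (successors {w}): φ is true.
For instance, at u:
  At u: □(r → (p → r)) requires r → (p → r) at every successor {u}.
    At u: r → (p → r) is true.
  So □(r → (p → r)) is true at u.
Satisfying worlds: {u, v, w}

u, v, w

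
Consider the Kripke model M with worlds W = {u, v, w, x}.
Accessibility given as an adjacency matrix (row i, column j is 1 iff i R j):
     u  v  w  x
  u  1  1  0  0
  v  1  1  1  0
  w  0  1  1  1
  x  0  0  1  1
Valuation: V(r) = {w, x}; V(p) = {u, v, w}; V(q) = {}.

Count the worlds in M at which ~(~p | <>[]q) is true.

Recall that []ψ holds at a world iff ψ holds at every accessible world, and <>ψ holds iff ψ holds at some accessible world.
Let φ = ~(~p | <>[]q). Evaluate φ at each world:
  u (successors {u, v}): φ is true.
  v (successors {u, v, w}): φ is true.
  w (successors {v, w, x}): φ is true.
  x (successors {w, x}): φ is false.
For instance, at x:
  At x: ~p | <>[]q is true, so ~(~p | <>[]q) is false.
    At x: ~p is true, <>[]q is false, so ~p | <>[]q is true.
      At x: <>[]q requires []q at some successor in {w, x}.
        At w: []q is false.
        At x: []q is false.
      So <>[]q is false at x.
Satisfying worlds: {u, v, w}

3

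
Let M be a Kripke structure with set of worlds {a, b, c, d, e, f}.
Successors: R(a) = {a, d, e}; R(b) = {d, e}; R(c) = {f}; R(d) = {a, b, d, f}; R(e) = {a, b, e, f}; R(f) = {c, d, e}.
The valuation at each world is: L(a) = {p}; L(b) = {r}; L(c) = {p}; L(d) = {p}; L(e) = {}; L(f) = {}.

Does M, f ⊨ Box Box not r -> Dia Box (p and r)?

Recall that Box ψ holds at a world iff ψ holds at every accessible world, and Dia ψ holds iff ψ holds at some accessible world.
At f: Box Box not r is false, Dia Box (p and r) is false, so Box Box not r -> Dia Box (p and r) is true.
  At f: Box Box not r requires Box not r at every successor {c, d, e}.
    Box not r fails at d, so Box Box not r is false at f.
      At d: Box not r requires not r at every successor {a, b, d, f}.
        not r fails at b, so Box not r is false at d.
  At f: Dia Box (p and r) requires Box (p and r) at some successor in {c, d, e}.
    At c: Box (p and r) is false.
    At d: Box (p and r) is false.
    At e: Box (p and r) is false.
  So Dia Box (p and r) is false at f.

Yes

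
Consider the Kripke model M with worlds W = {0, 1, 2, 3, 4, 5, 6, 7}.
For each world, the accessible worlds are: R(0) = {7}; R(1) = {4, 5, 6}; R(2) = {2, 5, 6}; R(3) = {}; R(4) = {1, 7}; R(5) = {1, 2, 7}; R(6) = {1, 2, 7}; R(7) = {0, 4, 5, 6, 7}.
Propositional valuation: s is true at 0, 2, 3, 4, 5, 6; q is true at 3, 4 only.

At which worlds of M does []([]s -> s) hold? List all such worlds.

Let φ = []([]s -> s). Evaluate φ at each world:
  0 (successors {7}): φ is true.
  1 (successors {4, 5, 6}): φ is true.
  2 (successors {2, 5, 6}): φ is true.
  3 (successors ∅): φ is true.
  4 (successors {1, 7}): φ is false.
  5 (successors {1, 2, 7}): φ is false.
  6 (successors {1, 2, 7}): φ is false.
  7 (successors {0, 4, 5, 6, 7}): φ is true.
For instance, at 2:
  At 2: []([]s -> s) requires []s -> s at every successor {2, 5, 6}.
      At 2: []s is true, s is true, so []s -> s is true.
      At 5: []s is false, s is true, so []s -> s is true.
      At 6: []s is false, s is true, so []s -> s is true.
  So []([]s -> s) is true at 2.
Satisfying worlds: {0, 1, 2, 3, 7}

0, 1, 2, 3, 7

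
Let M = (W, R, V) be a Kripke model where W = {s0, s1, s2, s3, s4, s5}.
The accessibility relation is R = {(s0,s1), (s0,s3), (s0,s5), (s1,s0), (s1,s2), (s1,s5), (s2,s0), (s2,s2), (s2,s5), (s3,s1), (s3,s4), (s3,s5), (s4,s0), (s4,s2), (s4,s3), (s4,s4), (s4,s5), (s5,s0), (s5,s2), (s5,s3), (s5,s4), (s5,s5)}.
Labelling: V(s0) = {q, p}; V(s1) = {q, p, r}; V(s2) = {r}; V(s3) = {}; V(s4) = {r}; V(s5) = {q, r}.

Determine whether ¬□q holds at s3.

Yes

At s3: □q is false, so ¬□q is true.
  At s3: □q requires q at every successor {s1, s4, s5}.
    q fails at s4, so □q is false at s3.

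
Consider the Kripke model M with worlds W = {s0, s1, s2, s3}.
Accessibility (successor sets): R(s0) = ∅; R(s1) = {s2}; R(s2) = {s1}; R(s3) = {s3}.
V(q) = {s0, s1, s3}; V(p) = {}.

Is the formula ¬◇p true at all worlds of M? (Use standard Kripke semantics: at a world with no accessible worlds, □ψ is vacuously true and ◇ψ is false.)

Recall that ◇ψ holds at a world iff ψ holds at some accessible world.
Let φ = ¬◇p. Evaluate φ at each world:
  s0 (successors ∅): φ is true.
  s1 (successors {s2}): φ is true.
  s2 (successors {s1}): φ is true.
  s3 (successors {s3}): φ is true.
For instance, at s2:
  At s2: ◇p is false, so ¬◇p is true.
    At s2: ◇p requires p at some successor in {s1}.
      At s1: p is false.
    So ◇p is false at s2.

Yes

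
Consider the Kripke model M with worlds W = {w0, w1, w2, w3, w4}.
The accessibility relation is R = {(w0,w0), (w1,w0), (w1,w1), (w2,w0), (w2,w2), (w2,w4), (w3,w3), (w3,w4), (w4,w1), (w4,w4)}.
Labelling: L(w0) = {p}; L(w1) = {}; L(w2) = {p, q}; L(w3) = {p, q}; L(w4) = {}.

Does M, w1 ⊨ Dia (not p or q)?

Yes

At w1: Dia (not p or q) requires not p or q at some successor in {w0, w1}.
  not p or q holds at w1, so Dia (not p or q) is true at w1.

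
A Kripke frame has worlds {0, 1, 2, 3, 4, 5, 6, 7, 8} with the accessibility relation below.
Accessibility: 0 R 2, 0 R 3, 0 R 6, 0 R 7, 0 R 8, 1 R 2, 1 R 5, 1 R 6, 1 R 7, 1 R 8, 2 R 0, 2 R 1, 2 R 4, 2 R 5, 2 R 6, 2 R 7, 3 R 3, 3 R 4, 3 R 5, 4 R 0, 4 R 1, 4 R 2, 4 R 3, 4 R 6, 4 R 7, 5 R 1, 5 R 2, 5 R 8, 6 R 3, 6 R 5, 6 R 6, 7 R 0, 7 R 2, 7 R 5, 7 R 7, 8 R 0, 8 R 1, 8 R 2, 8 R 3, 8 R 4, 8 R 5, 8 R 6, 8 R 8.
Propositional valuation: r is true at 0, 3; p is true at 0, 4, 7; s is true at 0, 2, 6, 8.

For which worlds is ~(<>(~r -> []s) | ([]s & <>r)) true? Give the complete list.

1, 5

Recall that []ψ holds at a world iff ψ holds at every accessible world, and <>ψ holds iff ψ holds at some accessible world.
Let φ = ~(<>(~r -> []s) | ([]s & <>r)). Evaluate φ at each world:
  0 (successors {2, 3, 6, 7, 8}): φ is false.
  1 (successors {2, 5, 6, 7, 8}): φ is true.
  2 (successors {0, 1, 4, 5, 6, 7}): φ is false.
  3 (successors {3, 4, 5}): φ is false.
  4 (successors {0, 1, 2, 3, 6, 7}): φ is false.
  5 (successors {1, 2, 8}): φ is true.
  6 (successors {3, 5, 6}): φ is false.
  7 (successors {0, 2, 5, 7}): φ is false.
  8 (successors {0, 1, 2, 3, 4, 5, 6, 8}): φ is false.
For instance, at 1:
  At 1: <>(~r -> []s) | ([]s & <>r) is false, so ~(<>(~r -> []s) | ([]s & <>r)) is true.
    At 1: <>(~r -> []s) is false, []s & <>r is false, so <>(~r -> []s) | ([]s & <>r) is false.
      At 1: <>(~r -> []s) requires ~r -> []s at some successor in {2, 5, 6, 7, 8}.
        At 2: ~r -> []s is false.
        At 5: ~r -> []s is false.
        At 6: ~r -> []s is false.
        At 7: ~r -> []s is false.
        At 8: ~r -> []s is false.
      So <>(~r -> []s) is false at 1.
      At 1: []s is false, <>r is false, so []s & <>r is false.
Satisfying worlds: {1, 5}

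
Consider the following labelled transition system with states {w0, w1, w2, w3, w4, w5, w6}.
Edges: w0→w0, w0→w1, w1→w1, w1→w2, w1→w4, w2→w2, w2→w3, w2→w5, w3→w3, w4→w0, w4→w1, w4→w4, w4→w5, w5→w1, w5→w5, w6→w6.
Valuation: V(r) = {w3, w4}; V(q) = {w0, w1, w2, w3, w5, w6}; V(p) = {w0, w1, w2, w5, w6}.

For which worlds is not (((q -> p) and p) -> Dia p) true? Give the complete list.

none

Let φ = not (((q -> p) and p) -> Dia p). Evaluate φ at each world:
  w0 (successors {w0, w1}): φ is false.
  w1 (successors {w1, w2, w4}): φ is false.
  w2 (successors {w2, w3, w5}): φ is false.
  w3 (successors {w3}): φ is false.
  w4 (successors {w0, w1, w4, w5}): φ is false.
  w5 (successors {w1, w5}): φ is false.
  w6 (successors {w6}): φ is false.
For instance, at w4:
  At w4: ((q -> p) and p) -> Dia p is true, so not (((q -> p) and p) -> Dia p) is false.
    At w4: (q -> p) and p is false, Dia p is true, so ((q -> p) and p) -> Dia p is true.
      At w4: Dia p requires p at some successor in {w0, w1, w4, w5}.
        p holds at w0, so Dia p is true at w4.
Satisfying worlds: none.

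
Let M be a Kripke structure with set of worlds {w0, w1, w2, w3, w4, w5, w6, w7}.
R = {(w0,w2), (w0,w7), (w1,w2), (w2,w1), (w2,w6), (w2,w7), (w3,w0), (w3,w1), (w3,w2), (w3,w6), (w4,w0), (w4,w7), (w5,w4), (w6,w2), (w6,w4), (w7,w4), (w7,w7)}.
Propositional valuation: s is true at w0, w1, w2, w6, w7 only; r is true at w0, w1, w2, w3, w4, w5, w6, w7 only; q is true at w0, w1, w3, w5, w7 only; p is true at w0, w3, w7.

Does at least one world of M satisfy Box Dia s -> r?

Yes

Let φ = Box Dia s -> r. Evaluate φ at each world:
  w0 (successors {w2, w7}): φ is true.
  w1 (successors {w2}): φ is true.
  w2 (successors {w1, w6, w7}): φ is true.
  w3 (successors {w0, w1, w2, w6}): φ is true.
  w4 (successors {w0, w7}): φ is true.
  w5 (successors {w4}): φ is true.
  w6 (successors {w2, w4}): φ is true.
  w7 (successors {w4, w7}): φ is true.
Detail at w0 (witness):
  At w0: Box Dia s is true, r is true, so Box Dia s -> r is true.
    At w0: Box Dia s requires Dia s at every successor {w2, w7}.
      At w2: Dia s is true.
      At w7: Dia s is true.
    So Box Dia s is true at w0.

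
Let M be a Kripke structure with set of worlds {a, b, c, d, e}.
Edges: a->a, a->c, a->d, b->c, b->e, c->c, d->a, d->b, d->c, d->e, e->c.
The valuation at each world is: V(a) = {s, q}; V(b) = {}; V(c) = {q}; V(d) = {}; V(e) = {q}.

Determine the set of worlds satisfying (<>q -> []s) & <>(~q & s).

none

Let φ = (<>q -> []s) & <>(~q & s). Evaluate φ at each world:
  a (successors {a, c, d}): φ is false.
  b (successors {c, e}): φ is false.
  c (successors {c}): φ is false.
  d (successors {a, b, c, e}): φ is false.
  e (successors {c}): φ is false.
For instance, at e:
  At e: <>q -> []s is false, <>(~q & s) is false, so (<>q -> []s) & <>(~q & s) is false.
    At e: <>q is true, []s is false, so <>q -> []s is false.
      At e: <>q requires q at some successor in {c}.
        q holds at c, so <>q is true at e.
      At e: []s requires s at every successor {c}.
        s fails at c, so []s is false at e.
    At e: <>(~q & s) requires ~q & s at some successor in {c}.
      At c: ~q & s is false.
    So <>(~q & s) is false at e.
Satisfying worlds: none.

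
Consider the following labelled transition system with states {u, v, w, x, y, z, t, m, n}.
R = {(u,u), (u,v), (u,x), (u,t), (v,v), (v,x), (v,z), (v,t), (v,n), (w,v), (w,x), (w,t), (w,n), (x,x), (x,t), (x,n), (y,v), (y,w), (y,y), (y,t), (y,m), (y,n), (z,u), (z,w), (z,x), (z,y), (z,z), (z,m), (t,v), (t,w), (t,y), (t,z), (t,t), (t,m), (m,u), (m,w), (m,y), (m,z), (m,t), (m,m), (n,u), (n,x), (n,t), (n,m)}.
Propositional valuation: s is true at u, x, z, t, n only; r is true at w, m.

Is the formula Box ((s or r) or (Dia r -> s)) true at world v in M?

Yes

At v: Box ((s or r) or (Dia r -> s)) requires (s or r) or (Dia r -> s) at every successor {v, x, z, t, n}.
  At v: (s or r) or (Dia r -> s) is true.
  At x: (s or r) or (Dia r -> s) is true.
  At z: (s or r) or (Dia r -> s) is true.
  At t: (s or r) or (Dia r -> s) is true.
  At n: (s or r) or (Dia r -> s) is true.
So Box ((s or r) or (Dia r -> s)) is true at v.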